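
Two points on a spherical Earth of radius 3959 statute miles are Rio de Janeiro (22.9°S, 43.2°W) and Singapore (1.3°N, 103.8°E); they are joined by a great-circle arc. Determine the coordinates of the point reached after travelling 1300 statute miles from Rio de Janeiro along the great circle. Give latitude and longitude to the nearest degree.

Write both endpoints as unit vectors p₁, p₂ with components (cos φ cos λ, cos φ sin λ, sin φ).
The central angle between the endpoints is δ = arccos(p₁·p₂) ≈ 2.467 rad (141.4°). The total great-circle distance is δ·R ≈ 2.467 × 3959 ≈ 9768 mi, so the target fraction is f = 1300/9768 ≈ 0.133.
Interpolate at f ≈ 0.133 with slerp weights a = sin((1−f)δ)/sin δ ≈ 1.350, b = sin(fδ)/sin δ ≈ 0.517.
p = a·p₁ + b·p₂ ≈ (0.783, -0.350, -0.514); φ = arcsin(p_z) ≈ -30.91°, λ = atan2(p_y, p_x) ≈ -24.06°.

≈ 31°S, 24°W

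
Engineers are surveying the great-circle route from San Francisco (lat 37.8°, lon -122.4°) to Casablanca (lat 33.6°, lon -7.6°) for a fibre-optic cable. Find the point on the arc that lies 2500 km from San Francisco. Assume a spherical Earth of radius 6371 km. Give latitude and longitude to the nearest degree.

≈ lat 50°, lon -96°

The haversine formula gives a central angle δ ≈ 1.508 rad (86.4°) between the endpoints. The total great-circle distance is δ·R ≈ 1.508 × 6371 ≈ 9605 km, so the target fraction is f = 2500/9605 ≈ 0.260.
Interpolate at f ≈ 0.260 with slerp weights a = sin((1−f)δ)/sin δ ≈ 0.900, b = sin(fδ)/sin δ ≈ 0.383.
p = a·p₁ + b·p₂ ≈ (-0.065, -0.643, 0.764); φ = arcsin(p_z) ≈ 49.78°, λ = atan2(p_y, p_x) ≈ -95.74°.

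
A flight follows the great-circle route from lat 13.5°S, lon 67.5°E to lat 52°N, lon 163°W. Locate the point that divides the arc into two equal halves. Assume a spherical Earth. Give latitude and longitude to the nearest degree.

≈ lat 36°N, lon 107°E

Write both endpoints as unit vectors p₁, p₂ with components (cos φ cos λ, cos φ sin λ, sin φ).
The central angle between the endpoints is δ = arccos(p₁·p₂) ≈ 2.171 rad (124.4°).
Interpolate at f = 1/2 with slerp weights a = sin((1−f)δ)/sin δ ≈ 1.072, b = sin(fδ)/sin δ ≈ 1.072.
p = a·p₁ + b·p₂ ≈ (-0.232, 0.770, 0.594); φ = arcsin(p_z) ≈ 36.47°, λ = atan2(p_y, p_x) ≈ 106.78°.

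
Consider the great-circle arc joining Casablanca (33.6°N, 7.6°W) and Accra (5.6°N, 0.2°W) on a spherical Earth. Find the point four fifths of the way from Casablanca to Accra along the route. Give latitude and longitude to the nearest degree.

≈ (11°N, 2°W)

The haversine formula gives a central angle δ ≈ 0.503 rad (28.8°) between the endpoints.
Interpolate at f = 4/5 with slerp weights a = sin((1−f)δ)/sin δ ≈ 0.208, b = sin(fδ)/sin δ ≈ 0.812.
p = a·p₁ + b·p₂ ≈ (0.981, -0.026, 0.195); φ = arcsin(p_z) ≈ 11.22°, λ = atan2(p_y, p_x) ≈ -1.51°.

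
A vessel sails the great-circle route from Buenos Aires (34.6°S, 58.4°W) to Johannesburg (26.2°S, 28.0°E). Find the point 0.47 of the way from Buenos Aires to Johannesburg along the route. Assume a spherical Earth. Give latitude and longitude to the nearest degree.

≈ (39°S, 16°W)

The haversine formula gives a central angle δ ≈ 1.269 rad (72.7°) between the endpoints.
Interpolate at f = 0.47 with slerp weights a = sin((1−f)δ)/sin δ ≈ 0.653, b = sin(fδ)/sin δ ≈ 0.588.
p = a·p₁ + b·p₂ ≈ (0.748, -0.210, -0.630); φ = arcsin(p_z) ≈ -39.07°, λ = atan2(p_y, p_x) ≈ -15.67°.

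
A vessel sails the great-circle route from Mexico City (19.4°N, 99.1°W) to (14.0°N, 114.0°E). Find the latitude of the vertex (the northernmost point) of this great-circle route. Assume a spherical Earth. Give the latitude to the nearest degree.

The great circle lies in the plane with unit normal n̂ = (p₁ × p₂)/|p₁ × p₂|.
Here n̂_z ≈ -0.687; the vertex latitude is φ_max = arccos|n̂_z| ≈ 46.6°.
Check via Clairaut: cos φ_max = |cos φ₁| · sin C = cos(19.4°)·sin(46.8°) ≈ 0.687, again giving ≈ 46.6°.

≈ 47°N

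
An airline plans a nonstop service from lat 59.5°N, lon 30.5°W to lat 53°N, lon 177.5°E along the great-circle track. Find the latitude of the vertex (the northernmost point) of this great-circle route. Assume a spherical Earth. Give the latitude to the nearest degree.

The great circle lies in the plane with unit normal n̂ = (p₁ × p₂)/|p₁ × p₂|.
Here n̂_z ≈ -0.158; the vertex latitude is φ_max = arccos|n̂_z| ≈ 80.9°.
Check via Clairaut: cos φ_max = |cos φ₁| · sin C = cos(59.5°)·sin(18.1°) ≈ 0.158, again giving ≈ 80.9°.

≈ 81°N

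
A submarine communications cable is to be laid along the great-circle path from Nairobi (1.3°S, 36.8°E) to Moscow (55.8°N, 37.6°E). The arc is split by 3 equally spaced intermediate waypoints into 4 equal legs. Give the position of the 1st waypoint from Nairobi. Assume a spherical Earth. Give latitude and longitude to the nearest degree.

≈ 13°N, 37°E

Write both endpoints as unit vectors p₁, p₂ with components (cos φ cos λ, cos φ sin λ, sin φ).
The central angle between the endpoints is δ = arccos(p₁·p₂) ≈ 0.997 rad (57.1°).
Interpolate at f = 1/4 with slerp weights a = sin((1−f)δ)/sin δ ≈ 0.810, b = sin(fδ)/sin δ ≈ 0.294.
p = a·p₁ + b·p₂ ≈ (0.779, 0.586, 0.225); φ = arcsin(p_z) ≈ 12.98°, λ = atan2(p_y, p_x) ≈ 36.94°.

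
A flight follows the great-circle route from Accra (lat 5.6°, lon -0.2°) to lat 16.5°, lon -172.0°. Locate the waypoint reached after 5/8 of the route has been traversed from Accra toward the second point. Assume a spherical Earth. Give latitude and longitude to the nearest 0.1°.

≈ lat 66.0°, lon -123.8°

The haversine formula gives a central angle δ ≈ 2.731 rad (156.5°) between the endpoints.
Interpolate at f = 5/8 with slerp weights a = sin((1−f)δ)/sin δ ≈ 2.139, b = sin(fδ)/sin δ ≈ 2.481.
p = a·p₁ + b·p₂ ≈ (-0.227, -0.338, 0.913); φ = arcsin(p_z) ≈ 65.96°, λ = atan2(p_y, p_x) ≈ -123.83°.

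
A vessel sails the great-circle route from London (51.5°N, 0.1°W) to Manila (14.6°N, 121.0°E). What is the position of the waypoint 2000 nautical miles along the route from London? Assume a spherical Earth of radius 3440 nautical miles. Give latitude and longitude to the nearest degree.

From cos δ = sin φ₁ sin φ₂ + cos φ₁ cos φ₂ cos Δλ, the central angle is δ ≈ 1.685 rad (96.5°). The total great-circle distance is δ·R ≈ 1.685 × 3440 ≈ 5796 nmi, so the target fraction is f = 2000/5796 ≈ 0.345.
Interpolate at f ≈ 0.345 with slerp weights a = sin((1−f)δ)/sin δ ≈ 0.899, b = sin(fδ)/sin δ ≈ 0.553.
p = a·p₁ + b·p₂ ≈ (0.284, 0.458, 0.843); φ = arcsin(p_z) ≈ 57.42°, λ = atan2(p_y, p_x) ≈ 58.18°.

≈ (57°N, 58°E)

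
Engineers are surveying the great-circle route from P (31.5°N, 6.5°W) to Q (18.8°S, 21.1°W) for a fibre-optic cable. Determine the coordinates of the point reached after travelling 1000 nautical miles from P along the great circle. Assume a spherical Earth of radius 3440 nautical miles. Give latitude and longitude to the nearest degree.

≈ (16°N, 12°W)

The haversine formula gives a central angle δ ≈ 0.911 rad (52.2°) between the endpoints. The total great-circle distance is δ·R ≈ 0.911 × 3440 ≈ 3135 nmi, so the target fraction is f = 1000/3135 ≈ 0.319.
Interpolate at f ≈ 0.319 with slerp weights a = sin((1−f)δ)/sin δ ≈ 0.736, b = sin(fδ)/sin δ ≈ 0.363.
p = a·p₁ + b·p₂ ≈ (0.944, -0.195, 0.268); φ = arcsin(p_z) ≈ 15.52°, λ = atan2(p_y, p_x) ≈ -11.65°.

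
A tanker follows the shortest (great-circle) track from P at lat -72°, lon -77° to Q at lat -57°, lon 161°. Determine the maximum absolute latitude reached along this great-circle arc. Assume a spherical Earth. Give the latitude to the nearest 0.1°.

≈ -78.3°

The great circle lies in the plane with unit normal n̂ = (p₁ × p₂)/|p₁ × p₂|.
Here n̂_z ≈ -0.202; the vertex latitude is φ_max = arccos|n̂_z| ≈ 78.3°.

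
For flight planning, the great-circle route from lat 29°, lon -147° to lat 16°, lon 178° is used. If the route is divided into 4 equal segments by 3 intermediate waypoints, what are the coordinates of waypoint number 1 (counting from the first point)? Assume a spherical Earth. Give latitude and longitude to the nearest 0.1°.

Convert each endpoint to a unit vector on the sphere (x = cos φ cos λ, y = cos φ sin λ, z = sin φ).
The central angle between the endpoints is δ = arccos(p₁·p₂) ≈ 0.605 rad (34.7°).
Interpolate at f = 1/4 with slerp weights a = sin((1−f)δ)/sin δ ≈ 0.771, b = sin(fδ)/sin δ ≈ 0.265.
p = a·p₁ + b·p₂ ≈ (-0.820, -0.358, 0.447); φ = arcsin(p_z) ≈ 26.53°, λ = atan2(p_y, p_x) ≈ -156.40°.

≈ lat 26.5°, lon -156.4°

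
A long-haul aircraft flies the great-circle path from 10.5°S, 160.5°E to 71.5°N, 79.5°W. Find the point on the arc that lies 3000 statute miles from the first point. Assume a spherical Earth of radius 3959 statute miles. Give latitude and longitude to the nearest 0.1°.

Write both endpoints as unit vectors p₁, p₂ with components (cos φ cos λ, cos φ sin λ, sin φ).
The central angle between the endpoints is δ = arccos(p₁·p₂) ≈ 1.906 rad (109.2°). The total great-circle distance is δ·R ≈ 1.906 × 3959 ≈ 7545 mi, so the target fraction is f = 3000/7545 ≈ 0.398.
Interpolate at f ≈ 0.398 with slerp weights a = sin((1−f)δ)/sin δ ≈ 0.966, b = sin(fδ)/sin δ ≈ 0.728.
p = a·p₁ + b·p₂ ≈ (-0.853, 0.090, 0.514); φ = arcsin(p_z) ≈ 30.94°, λ = atan2(p_y, p_x) ≈ 173.98°.

≈ 30.9°N, 174.0°E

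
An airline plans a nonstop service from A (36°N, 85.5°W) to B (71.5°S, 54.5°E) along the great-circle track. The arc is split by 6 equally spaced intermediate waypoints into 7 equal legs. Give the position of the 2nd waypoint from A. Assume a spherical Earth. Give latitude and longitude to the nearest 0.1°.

≈ (2.2°S, 74.1°W)

Write both endpoints as unit vectors p₁, p₂ with components (cos φ cos λ, cos φ sin λ, sin φ).
The central angle between the endpoints is δ = arccos(p₁·p₂) ≈ 2.425 rad (138.9°).
Interpolate at f = 2/7 with slerp weights a = sin((1−f)δ)/sin δ ≈ 1.503, b = sin(fδ)/sin δ ≈ 0.972.
p = a·p₁ + b·p₂ ≈ (0.275, -0.961, -0.039); φ = arcsin(p_z) ≈ -2.23°, λ = atan2(p_y, p_x) ≈ -74.05°.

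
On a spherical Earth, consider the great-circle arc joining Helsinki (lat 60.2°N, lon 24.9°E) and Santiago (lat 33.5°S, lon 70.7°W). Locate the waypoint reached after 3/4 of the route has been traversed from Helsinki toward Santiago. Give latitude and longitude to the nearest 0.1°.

Write both endpoints as unit vectors p₁, p₂ with components (cos φ cos λ, cos φ sin λ, sin φ).
The central angle between the endpoints is δ = arccos(p₁·p₂) ≈ 2.117 rad (121.3°).
Interpolate at f = 3/4 with slerp weights a = sin((1−f)δ)/sin δ ≈ 0.591, b = sin(fδ)/sin δ ≈ 1.170.
p = a·p₁ + b·p₂ ≈ (0.589, -0.797, -0.133); φ = arcsin(p_z) ≈ -7.65°, λ = atan2(p_y, p_x) ≈ -53.55°.

≈ lat 7.6°S, lon 53.6°W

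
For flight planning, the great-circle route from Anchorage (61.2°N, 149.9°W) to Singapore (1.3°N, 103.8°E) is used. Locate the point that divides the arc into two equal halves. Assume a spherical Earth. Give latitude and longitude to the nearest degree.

≈ (43°N, 132°E)

From cos δ = sin φ₁ sin φ₂ + cos φ₁ cos φ₂ cos Δλ, the central angle is δ ≈ 1.686 rad (96.6°).
Interpolate at f = 1/2 with slerp weights a = sin((1−f)δ)/sin δ ≈ 0.752, b = sin(fδ)/sin δ ≈ 0.752.
p = a·p₁ + b·p₂ ≈ (-0.493, 0.548, 0.676); φ = arcsin(p_z) ≈ 42.52°, λ = atan2(p_y, p_x) ≈ 131.94°.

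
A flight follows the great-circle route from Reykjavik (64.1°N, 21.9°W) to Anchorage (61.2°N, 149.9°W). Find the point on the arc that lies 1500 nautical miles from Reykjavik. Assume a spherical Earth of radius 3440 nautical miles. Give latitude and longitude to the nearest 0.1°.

Write both endpoints as unit vectors p₁, p₂ with components (cos φ cos λ, cos φ sin λ, sin φ).
The central angle between the endpoints is δ = arccos(p₁·p₂) ≈ 0.852 rad (48.8°). The total great-circle distance is δ·R ≈ 0.852 × 3440 ≈ 2930 nmi, so the target fraction is f = 1500/2930 ≈ 0.512.
Interpolate at f ≈ 0.512 with slerp weights a = sin((1−f)δ)/sin δ ≈ 0.537, b = sin(fδ)/sin δ ≈ 0.561.
p = a·p₁ + b·p₂ ≈ (-0.016, -0.223, 0.975); φ = arcsin(p_z) ≈ 77.08°, λ = atan2(p_y, p_x) ≈ -94.23°.

≈ 77.1°N, 94.2°W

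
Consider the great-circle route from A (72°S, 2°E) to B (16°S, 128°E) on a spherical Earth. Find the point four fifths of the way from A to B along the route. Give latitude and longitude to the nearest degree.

Write both endpoints as unit vectors p₁, p₂ with components (cos φ cos λ, cos φ sin λ, sin φ).
The central angle between the endpoints is δ = arccos(p₁·p₂) ≈ 1.483 rad (85.0°).
Interpolate at f = 4/5 with slerp weights a = sin((1−f)δ)/sin δ ≈ 0.293, b = sin(fδ)/sin δ ≈ 0.931.
p = a·p₁ + b·p₂ ≈ (-0.460, 0.708, -0.536); φ = arcsin(p_z) ≈ -32.38°, λ = atan2(p_y, p_x) ≈ 123.02°.

≈ (32°S, 123°E)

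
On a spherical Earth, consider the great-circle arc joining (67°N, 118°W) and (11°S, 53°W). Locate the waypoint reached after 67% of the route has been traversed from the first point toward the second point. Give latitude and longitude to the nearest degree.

Convert each endpoint to a unit vector on the sphere (x = cos φ cos λ, y = cos φ sin λ, z = sin φ).
The central angle between the endpoints is δ = arccos(p₁·p₂) ≈ 1.584 rad (90.8°).
Interpolate at f = 0.67 with slerp weights a = sin((1−f)δ)/sin δ ≈ 0.499, b = sin(fδ)/sin δ ≈ 0.873.
p = a·p₁ + b·p₂ ≈ (0.424, -0.857, 0.293); φ = arcsin(p_z) ≈ 17.04°, λ = atan2(p_y, p_x) ≈ -63.66°.

≈ (17°N, 64°W)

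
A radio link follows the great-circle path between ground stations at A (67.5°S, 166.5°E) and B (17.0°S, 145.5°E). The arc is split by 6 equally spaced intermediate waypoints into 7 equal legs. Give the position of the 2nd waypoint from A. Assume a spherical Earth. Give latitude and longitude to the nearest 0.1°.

Convert each endpoint to a unit vector on the sphere (x = cos φ cos λ, y = cos φ sin λ, z = sin φ).
The central angle between the endpoints is δ = arccos(p₁·p₂) ≈ 0.912 rad (52.3°).
Interpolate at f = 2/7 with slerp weights a = sin((1−f)δ)/sin δ ≈ 0.767, b = sin(fδ)/sin δ ≈ 0.326.
p = a·p₁ + b·p₂ ≈ (-0.542, 0.245, -0.804); φ = arcsin(p_z) ≈ -53.49°, λ = atan2(p_y, p_x) ≈ 155.68°.

≈ (53.5°S, 155.7°E)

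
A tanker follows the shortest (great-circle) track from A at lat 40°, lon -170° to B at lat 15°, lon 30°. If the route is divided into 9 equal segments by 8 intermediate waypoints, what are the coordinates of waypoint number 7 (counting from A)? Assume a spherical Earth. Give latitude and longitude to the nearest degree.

≈ lat 40°, lon 41°

From cos δ = sin φ₁ sin φ₂ + cos φ₁ cos φ₂ cos Δλ, the central angle is δ ≈ 2.128 rad (121.9°).
Interpolate at f = 7/9 with slerp weights a = sin((1−f)δ)/sin δ ≈ 0.537, b = sin(fδ)/sin δ ≈ 1.174.
p = a·p₁ + b·p₂ ≈ (0.577, 0.496, 0.649); φ = arcsin(p_z) ≈ 40.46°, λ = atan2(p_y, p_x) ≈ 40.65°.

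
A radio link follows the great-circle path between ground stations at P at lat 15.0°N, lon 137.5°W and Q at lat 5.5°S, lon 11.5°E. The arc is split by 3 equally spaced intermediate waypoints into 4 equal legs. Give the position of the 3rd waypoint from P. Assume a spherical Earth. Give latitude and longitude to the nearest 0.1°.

≈ lat 7.2°N, lon 23.3°W

Convert each endpoint to a unit vector on the sphere (x = cos φ cos λ, y = cos φ sin λ, z = sin φ).
The central angle between the endpoints is δ = arccos(p₁·p₂) ≈ 2.585 rad (148.1°).
Interpolate at f = 3/4 with slerp weights a = sin((1−f)δ)/sin δ ≈ 1.139, b = sin(fδ)/sin δ ≈ 1.766.
p = a·p₁ + b·p₂ ≈ (0.911, -0.393, 0.126); φ = arcsin(p_z) ≈ 7.22°, λ = atan2(p_y, p_x) ≈ -23.35°.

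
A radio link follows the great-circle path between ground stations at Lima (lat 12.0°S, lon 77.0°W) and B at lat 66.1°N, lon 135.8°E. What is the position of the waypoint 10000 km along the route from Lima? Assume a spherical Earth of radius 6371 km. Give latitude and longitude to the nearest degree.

Convert each endpoint to a unit vector on the sphere (x = cos φ cos λ, y = cos φ sin λ, z = sin φ).
The central angle between the endpoints is δ = arccos(p₁·p₂) ≈ 2.121 rad (121.5°). The total great-circle distance is δ·R ≈ 2.121 × 6371 ≈ 13515 km, so the target fraction is f = 10000/13515 ≈ 0.740.
Interpolate at f ≈ 0.740 with slerp weights a = sin((1−f)δ)/sin δ ≈ 0.615, b = sin(fδ)/sin δ ≈ 1.173.
p = a·p₁ + b·p₂ ≈ (-0.205, -0.255, 0.945); φ = arcsin(p_z) ≈ 70.89°, λ = atan2(p_y, p_x) ≈ -128.88°.

≈ lat 71°N, lon 129°W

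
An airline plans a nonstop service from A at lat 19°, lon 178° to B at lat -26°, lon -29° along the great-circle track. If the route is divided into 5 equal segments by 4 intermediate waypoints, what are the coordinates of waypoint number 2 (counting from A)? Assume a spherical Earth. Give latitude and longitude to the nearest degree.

≈ lat -8°, lon -126°

Convert each endpoint to a unit vector on the sphere (x = cos φ cos λ, y = cos φ sin λ, z = sin φ).
The central angle between the endpoints is δ = arccos(p₁·p₂) ≈ 2.690 rad (154.1°).
Interpolate at f = 2/5 with slerp weights a = sin((1−f)δ)/sin δ ≈ 2.291, b = sin(fδ)/sin δ ≈ 2.018.
p = a·p₁ + b·p₂ ≈ (-0.578, -0.804, -0.139); φ = arcsin(p_z) ≈ -7.98°, λ = atan2(p_y, p_x) ≈ -125.73°.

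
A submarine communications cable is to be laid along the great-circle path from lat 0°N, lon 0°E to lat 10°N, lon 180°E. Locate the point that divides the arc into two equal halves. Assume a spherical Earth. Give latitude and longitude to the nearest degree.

≈ lat 85°N, lon 0°E

Write both endpoints as unit vectors p₁, p₂ with components (cos φ cos λ, cos φ sin λ, sin φ).
The central angle between the endpoints is δ = arccos(p₁·p₂) ≈ 2.967 rad (170.0°).
Interpolate at f = 1/2 with slerp weights a = sin((1−f)δ)/sin δ ≈ 5.737, b = sin(fδ)/sin δ ≈ 5.737.
p = a·p₁ + b·p₂ ≈ (0.087, -0.000, 0.996); φ = arcsin(p_z) ≈ 85.00°, λ = atan2(p_y, p_x) ≈ -0.00°.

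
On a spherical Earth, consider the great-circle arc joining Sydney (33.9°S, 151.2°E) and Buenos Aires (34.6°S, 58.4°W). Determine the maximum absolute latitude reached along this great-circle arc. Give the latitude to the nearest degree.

≈ 69°S

The great circle lies in the plane with unit normal n̂ = (p₁ × p₂)/|p₁ × p₂|.
Here n̂_z ≈ +0.351; the vertex latitude is φ_max = arccos|n̂_z| ≈ 69.4°.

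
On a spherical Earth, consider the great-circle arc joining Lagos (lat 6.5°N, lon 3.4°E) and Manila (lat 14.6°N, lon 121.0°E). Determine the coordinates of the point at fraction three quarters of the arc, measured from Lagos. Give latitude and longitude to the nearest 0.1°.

Write both endpoints as unit vectors p₁, p₂ with components (cos φ cos λ, cos φ sin λ, sin φ).
The central angle between the endpoints is δ = arccos(p₁·p₂) ≈ 2.001 rad (114.6°).
Interpolate at f = 3/4 with slerp weights a = sin((1−f)δ)/sin δ ≈ 0.528, b = sin(fδ)/sin δ ≈ 1.097.
p = a·p₁ + b·p₂ ≈ (-0.024, 0.941, 0.336); φ = arcsin(p_z) ≈ 19.66°, λ = atan2(p_y, p_x) ≈ 91.44°.

≈ lat 19.7°N, lon 91.4°E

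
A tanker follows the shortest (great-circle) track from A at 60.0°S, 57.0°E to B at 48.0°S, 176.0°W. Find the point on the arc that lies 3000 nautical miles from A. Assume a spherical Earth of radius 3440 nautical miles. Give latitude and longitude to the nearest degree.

≈ 60°S, 172°E

From cos δ = sin φ₁ sin φ₂ + cos φ₁ cos φ₂ cos Δλ, the central angle is δ ≈ 1.113 rad (63.8°). The total great-circle distance is δ·R ≈ 1.113 × 3440 ≈ 3828 nmi, so the target fraction is f = 3000/3828 ≈ 0.784.
Interpolate at f ≈ 0.784 with slerp weights a = sin((1−f)δ)/sin δ ≈ 0.266, b = sin(fδ)/sin δ ≈ 0.854.
p = a·p₁ + b·p₂ ≈ (-0.497, 0.072, -0.865); φ = arcsin(p_z) ≈ -59.83°, λ = atan2(p_y, p_x) ≈ 171.81°.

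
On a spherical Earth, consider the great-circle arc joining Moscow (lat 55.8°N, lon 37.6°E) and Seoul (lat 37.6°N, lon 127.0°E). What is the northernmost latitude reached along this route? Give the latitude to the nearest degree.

≈ 59°N

The great circle lies in the plane with unit normal n̂ = (p₁ × p₂)/|p₁ × p₂|.
Here n̂_z ≈ +0.517; the vertex latitude is φ_max = arccos|n̂_z| ≈ 58.8°.
Check via Clairaut: cos φ_max = |cos φ₁| · sin C = cos(55.8°)·sin(67.0°) ≈ 0.517, again giving ≈ 58.8°.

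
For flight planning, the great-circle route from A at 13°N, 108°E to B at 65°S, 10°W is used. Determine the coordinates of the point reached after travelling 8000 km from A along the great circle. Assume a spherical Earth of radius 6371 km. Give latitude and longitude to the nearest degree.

≈ 51°S, 70°E

Convert each endpoint to a unit vector on the sphere (x = cos φ cos λ, y = cos φ sin λ, z = sin φ).
The central angle between the endpoints is δ = arccos(p₁·p₂) ≈ 1.979 rad (113.4°). The total great-circle distance is δ·R ≈ 1.979 × 6371 ≈ 12610 km, so the target fraction is f = 8000/12610 ≈ 0.634.
Interpolate at f ≈ 0.634 with slerp weights a = sin((1−f)δ)/sin δ ≈ 0.721, b = sin(fδ)/sin δ ≈ 1.036.
p = a·p₁ + b·p₂ ≈ (0.214, 0.592, -0.777); φ = arcsin(p_z) ≈ -50.95°, λ = atan2(p_y, p_x) ≈ 70.14°.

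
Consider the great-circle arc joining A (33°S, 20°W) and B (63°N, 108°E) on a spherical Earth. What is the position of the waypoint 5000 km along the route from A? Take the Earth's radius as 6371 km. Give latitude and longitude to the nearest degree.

The haversine formula gives a central angle δ ≈ 2.374 rad (136.0°) between the endpoints. The total great-circle distance is δ·R ≈ 2.374 × 6371 ≈ 15126 km, so the target fraction is f = 5000/15126 ≈ 0.331.
Interpolate at f ≈ 0.331 with slerp weights a = sin((1−f)δ)/sin δ ≈ 1.440, b = sin(fδ)/sin δ ≈ 1.018.
p = a·p₁ + b·p₂ ≈ (0.992, 0.026, 0.123); φ = arcsin(p_z) ≈ 7.04°, λ = atan2(p_y, p_x) ≈ 1.52°.

≈ (7°N, 2°E)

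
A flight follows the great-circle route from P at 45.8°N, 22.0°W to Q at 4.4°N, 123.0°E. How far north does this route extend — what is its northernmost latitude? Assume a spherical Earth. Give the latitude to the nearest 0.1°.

≈ 62.3°N

The great circle lies in the plane with unit normal n̂ = (p₁ × p₂)/|p₁ × p₂|.
Here n̂_z ≈ +0.465; the vertex latitude is φ_max = arccos|n̂_z| ≈ 62.3°.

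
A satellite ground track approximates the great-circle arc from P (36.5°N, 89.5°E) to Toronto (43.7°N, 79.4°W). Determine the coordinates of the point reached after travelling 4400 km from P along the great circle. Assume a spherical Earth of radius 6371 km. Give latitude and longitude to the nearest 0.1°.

Convert each endpoint to a unit vector on the sphere (x = cos φ cos λ, y = cos φ sin λ, z = sin φ).
The central angle between the endpoints is δ = arccos(p₁·p₂) ≈ 1.731 rad (99.2°). The total great-circle distance is δ·R ≈ 1.731 × 6371 ≈ 11027 km, so the target fraction is f = 4400/11027 ≈ 0.399.
Interpolate at f ≈ 0.399 with slerp weights a = sin((1−f)δ)/sin δ ≈ 0.874, b = sin(fδ)/sin δ ≈ 0.645.
p = a·p₁ + b·p₂ ≈ (0.092, 0.244, 0.965); φ = arcsin(p_z) ≈ 74.90°, λ = atan2(p_y, p_x) ≈ 69.33°.

≈ (74.9°N, 69.3°E)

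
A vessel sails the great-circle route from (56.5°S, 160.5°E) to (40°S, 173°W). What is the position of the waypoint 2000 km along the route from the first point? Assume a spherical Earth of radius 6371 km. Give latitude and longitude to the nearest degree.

≈ (45°S, 178°W)

The haversine formula gives a central angle δ ≈ 0.417 rad (23.9°) between the endpoints. The total great-circle distance is δ·R ≈ 0.417 × 6371 ≈ 2655 km, so the target fraction is f = 2000/2655 ≈ 0.753.
Interpolate at f ≈ 0.753 with slerp weights a = sin((1−f)δ)/sin δ ≈ 0.254, b = sin(fδ)/sin δ ≈ 0.763.
p = a·p₁ + b·p₂ ≈ (-0.712, -0.024, -0.702); φ = arcsin(p_z) ≈ -44.57°, λ = atan2(p_y, p_x) ≈ -178.03°.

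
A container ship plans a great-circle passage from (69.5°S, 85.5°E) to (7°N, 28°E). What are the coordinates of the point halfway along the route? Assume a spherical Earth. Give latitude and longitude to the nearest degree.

The haversine formula gives a central angle δ ≈ 1.498 rad (85.8°) between the endpoints.
Interpolate at f = 1/2 with slerp weights a = sin((1−f)δ)/sin δ ≈ 0.683, b = sin(fδ)/sin δ ≈ 0.683.
p = a·p₁ + b·p₂ ≈ (0.617, 0.557, -0.556); φ = arcsin(p_z) ≈ -33.80°, λ = atan2(p_y, p_x) ≈ 42.04°.

≈ (34°S, 42°E)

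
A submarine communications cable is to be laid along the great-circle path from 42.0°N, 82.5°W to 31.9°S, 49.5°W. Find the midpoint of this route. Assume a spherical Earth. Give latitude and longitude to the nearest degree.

Write both endpoints as unit vectors p₁, p₂ with components (cos φ cos λ, cos φ sin λ, sin φ).
The central angle between the endpoints is δ = arccos(p₁·p₂) ≈ 1.394 rad (79.9°).
Interpolate at f = 1/2 with slerp weights a = sin((1−f)δ)/sin δ ≈ 0.652, b = sin(fδ)/sin δ ≈ 0.652.
p = a·p₁ + b·p₂ ≈ (0.423, -0.902, 0.092); φ = arcsin(p_z) ≈ 5.26°, λ = atan2(p_y, p_x) ≈ -64.87°.

≈ 5°N, 65°W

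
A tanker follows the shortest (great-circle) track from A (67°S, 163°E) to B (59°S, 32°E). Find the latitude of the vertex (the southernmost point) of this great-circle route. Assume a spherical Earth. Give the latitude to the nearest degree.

The great circle lies in the plane with unit normal n̂ = (p₁ × p₂)/|p₁ × p₂|.
Here n̂_z ≈ -0.201; the vertex latitude is φ_max = arccos|n̂_z| ≈ 78.4°.
Check via Clairaut: cos φ_max = |cos φ₁| · sin C = cos(67.0°)·sin(149.0°) ≈ 0.201, again giving ≈ 78.4°.

≈ 78°S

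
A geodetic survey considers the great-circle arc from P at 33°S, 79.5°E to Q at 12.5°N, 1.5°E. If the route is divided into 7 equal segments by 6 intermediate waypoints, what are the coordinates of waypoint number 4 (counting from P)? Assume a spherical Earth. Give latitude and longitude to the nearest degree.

≈ 10°S, 32°E

Write both endpoints as unit vectors p₁, p₂ with components (cos φ cos λ, cos φ sin λ, sin φ).
The central angle between the endpoints is δ = arccos(p₁·p₂) ≈ 1.518 rad (87.0°).
Interpolate at f = 4/7 with slerp weights a = sin((1−f)δ)/sin δ ≈ 0.607, b = sin(fδ)/sin δ ≈ 0.764.
p = a·p₁ + b·p₂ ≈ (0.838, 0.520, -0.165); φ = arcsin(p_z) ≈ -9.50°, λ = atan2(p_y, p_x) ≈ 31.80°.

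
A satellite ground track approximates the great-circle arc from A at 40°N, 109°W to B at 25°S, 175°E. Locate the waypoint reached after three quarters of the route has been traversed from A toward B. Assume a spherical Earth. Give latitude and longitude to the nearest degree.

≈ 8°S, 167°W

The haversine formula gives a central angle δ ≈ 1.675 rad (96.0°) between the endpoints.
Interpolate at f = 3/4 with slerp weights a = sin((1−f)δ)/sin δ ≈ 0.409, b = sin(fδ)/sin δ ≈ 0.956.
p = a·p₁ + b·p₂ ≈ (-0.965, -0.221, -0.141); φ = arcsin(p_z) ≈ -8.12°, λ = atan2(p_y, p_x) ≈ -167.13°.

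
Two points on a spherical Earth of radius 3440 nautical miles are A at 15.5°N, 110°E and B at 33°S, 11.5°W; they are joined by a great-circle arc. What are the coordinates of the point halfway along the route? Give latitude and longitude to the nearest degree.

≈ 17°S, 56°E

Write both endpoints as unit vectors p₁, p₂ with components (cos φ cos λ, cos φ sin λ, sin φ).
The central angle between the endpoints is δ = arccos(p₁·p₂) ≈ 2.175 rad (124.6°).
Interpolate at f = 1/2 with slerp weights a = sin((1−f)δ)/sin δ ≈ 1.076, b = sin(fδ)/sin δ ≈ 1.076.
p = a·p₁ + b·p₂ ≈ (0.529, 0.794, -0.298); φ = arcsin(p_z) ≈ -17.36°, λ = atan2(p_y, p_x) ≈ 56.31°.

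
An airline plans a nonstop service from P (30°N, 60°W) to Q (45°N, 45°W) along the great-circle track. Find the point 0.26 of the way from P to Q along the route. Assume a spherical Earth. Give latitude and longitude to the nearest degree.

≈ (34°N, 57°W)

Write both endpoints as unit vectors p₁, p₂ with components (cos φ cos λ, cos φ sin λ, sin φ).
The central angle between the endpoints is δ = arccos(p₁·p₂) ≈ 0.333 rad (19.1°).
Interpolate at f = 0.26 with slerp weights a = sin((1−f)δ)/sin δ ≈ 0.746, b = sin(fδ)/sin δ ≈ 0.265.
p = a·p₁ + b·p₂ ≈ (0.455, -0.692, 0.560); φ = arcsin(p_z) ≈ 34.07°, λ = atan2(p_y, p_x) ≈ -56.65°.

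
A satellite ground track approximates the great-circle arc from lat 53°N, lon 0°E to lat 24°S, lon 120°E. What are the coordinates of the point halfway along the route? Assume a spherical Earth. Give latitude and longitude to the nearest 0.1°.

≈ lat 26.0°N, lon 79.6°E

Write both endpoints as unit vectors p₁, p₂ with components (cos φ cos λ, cos φ sin λ, sin φ).
The central angle between the endpoints is δ = arccos(p₁·p₂) ≈ 2.214 rad (126.9°).
Interpolate at f = 1/2 with slerp weights a = sin((1−f)δ)/sin δ ≈ 1.118, b = sin(fδ)/sin δ ≈ 1.118.
p = a·p₁ + b·p₂ ≈ (0.162, 0.884, 0.438); φ = arcsin(p_z) ≈ 25.98°, λ = atan2(p_y, p_x) ≈ 79.61°.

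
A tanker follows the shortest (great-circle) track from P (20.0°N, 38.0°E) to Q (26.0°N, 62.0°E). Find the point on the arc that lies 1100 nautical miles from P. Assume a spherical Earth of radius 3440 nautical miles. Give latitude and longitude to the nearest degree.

From cos δ = sin φ₁ sin φ₂ + cos φ₁ cos φ₂ cos Δλ, the central angle is δ ≈ 0.399 rad (22.9°). The total great-circle distance is δ·R ≈ 0.399 × 3440 ≈ 1372 nmi, so the target fraction is f = 1100/1372 ≈ 0.802.
Interpolate at f ≈ 0.802 with slerp weights a = sin((1−f)δ)/sin δ ≈ 0.203, b = sin(fδ)/sin δ ≈ 0.809.
p = a·p₁ + b·p₂ ≈ (0.492, 0.760, 0.424); φ = arcsin(p_z) ≈ 25.11°, λ = atan2(p_y, p_x) ≈ 57.07°.

≈ (25°N, 57°E)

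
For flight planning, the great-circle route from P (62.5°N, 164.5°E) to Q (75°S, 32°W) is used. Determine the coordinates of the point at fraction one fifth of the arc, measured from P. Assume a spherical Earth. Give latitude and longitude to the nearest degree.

≈ (30°N, 176°E)

Write both endpoints as unit vectors p₁, p₂ with components (cos φ cos λ, cos φ sin λ, sin φ).
The central angle between the endpoints is δ = arccos(p₁·p₂) ≈ 2.902 rad (166.3°).
Interpolate at f = 1/5 with slerp weights a = sin((1−f)δ)/sin δ ≈ 3.078, b = sin(fδ)/sin δ ≈ 2.308.
p = a·p₁ + b·p₂ ≈ (-0.863, 0.063, 0.501); φ = arcsin(p_z) ≈ 30.07°, λ = atan2(p_y, p_x) ≈ 175.81°.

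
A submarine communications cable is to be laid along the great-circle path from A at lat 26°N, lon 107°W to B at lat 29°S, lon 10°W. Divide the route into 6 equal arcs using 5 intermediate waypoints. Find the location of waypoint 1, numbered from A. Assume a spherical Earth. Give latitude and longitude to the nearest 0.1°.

≈ lat 17.7°N, lon 89.8°W

Convert each endpoint to a unit vector on the sphere (x = cos φ cos λ, y = cos φ sin λ, z = sin φ).
The central angle between the endpoints is δ = arccos(p₁·p₂) ≈ 1.884 rad (108.0°).
Interpolate at f = 1/6 with slerp weights a = sin((1−f)δ)/sin δ ≈ 1.051, b = sin(fδ)/sin δ ≈ 0.325.
p = a·p₁ + b·p₂ ≈ (0.003, -0.953, 0.303); φ = arcsin(p_z) ≈ 17.66°, λ = atan2(p_y, p_x) ≈ -89.79°.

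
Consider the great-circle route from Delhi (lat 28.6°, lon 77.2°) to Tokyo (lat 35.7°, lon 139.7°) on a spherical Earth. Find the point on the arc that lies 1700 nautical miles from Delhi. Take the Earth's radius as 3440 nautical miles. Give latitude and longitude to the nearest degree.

≈ lat 37°, lon 110°

Convert each endpoint to a unit vector on the sphere (x = cos φ cos λ, y = cos φ sin λ, z = sin φ).
The central angle between the endpoints is δ = arccos(p₁·p₂) ≈ 0.917 rad (52.5°). The total great-circle distance is δ·R ≈ 0.917 × 3440 ≈ 3153 nmi, so the target fraction is f = 1700/3153 ≈ 0.539.
Interpolate at f ≈ 0.539 with slerp weights a = sin((1−f)δ)/sin δ ≈ 0.517, b = sin(fδ)/sin δ ≈ 0.598.
p = a·p₁ + b·p₂ ≈ (-0.270, 0.756, 0.596); φ = arcsin(p_z) ≈ 36.59°, λ = atan2(p_y, p_x) ≈ 109.63°.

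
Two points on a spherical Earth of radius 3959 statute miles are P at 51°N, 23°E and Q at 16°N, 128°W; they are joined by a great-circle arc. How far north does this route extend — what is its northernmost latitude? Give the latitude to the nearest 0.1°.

The great circle lies in the plane with unit normal n̂ = (p₁ × p₂)/|p₁ × p₂|.
Here n̂_z ≈ -0.309; the vertex latitude is φ_max = arccos|n̂_z| ≈ 72.0°.

≈ 72.0°N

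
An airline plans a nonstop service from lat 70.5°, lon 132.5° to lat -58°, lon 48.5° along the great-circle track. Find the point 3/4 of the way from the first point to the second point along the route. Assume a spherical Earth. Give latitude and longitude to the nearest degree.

≈ lat -26°, lon 68°

The haversine formula gives a central angle δ ≈ 2.467 rad (141.3°) between the endpoints.
Interpolate at f = 3/4 with slerp weights a = sin((1−f)δ)/sin δ ≈ 0.926, b = sin(fδ)/sin δ ≈ 1.539.
p = a·p₁ + b·p₂ ≈ (0.332, 0.839, -0.432); φ = arcsin(p_z) ≈ -25.61°, λ = atan2(p_y, p_x) ≈ 68.43°.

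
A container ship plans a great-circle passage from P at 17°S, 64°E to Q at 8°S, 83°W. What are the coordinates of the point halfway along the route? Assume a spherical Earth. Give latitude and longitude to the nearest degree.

Convert each endpoint to a unit vector on the sphere (x = cos φ cos λ, y = cos φ sin λ, z = sin φ).
The central angle between the endpoints is δ = arccos(p₁·p₂) ≈ 2.424 rad (138.9°).
Interpolate at f = 1/2 with slerp weights a = sin((1−f)δ)/sin δ ≈ 1.424, b = sin(fδ)/sin δ ≈ 1.424.
p = a·p₁ + b·p₂ ≈ (0.769, -0.176, -0.615); φ = arcsin(p_z) ≈ -37.93°, λ = atan2(p_y, p_x) ≈ -12.87°.

≈ 38°S, 13°W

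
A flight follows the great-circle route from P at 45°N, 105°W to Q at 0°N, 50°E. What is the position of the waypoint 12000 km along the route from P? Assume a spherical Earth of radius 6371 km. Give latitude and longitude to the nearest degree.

≈ 20°N, 41°E

From cos δ = sin φ₁ sin φ₂ + cos φ₁ cos φ₂ cos Δλ, the central angle is δ ≈ 2.266 rad (129.9°). The total great-circle distance is δ·R ≈ 2.266 × 6371 ≈ 14439 km, so the target fraction is f = 12000/14439 ≈ 0.831.
Interpolate at f ≈ 0.831 with slerp weights a = sin((1−f)δ)/sin δ ≈ 0.487, b = sin(fδ)/sin δ ≈ 1.239.
p = a·p₁ + b·p₂ ≈ (0.708, 0.617, 0.344); φ = arcsin(p_z) ≈ 20.13°, λ = atan2(p_y, p_x) ≈ 41.09°.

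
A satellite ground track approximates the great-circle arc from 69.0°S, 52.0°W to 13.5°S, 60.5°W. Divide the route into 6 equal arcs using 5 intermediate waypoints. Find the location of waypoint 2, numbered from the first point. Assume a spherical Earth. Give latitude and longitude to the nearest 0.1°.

≈ 50.6°S, 57.0°W

Write both endpoints as unit vectors p₁, p₂ with components (cos φ cos λ, cos φ sin λ, sin φ).
The central angle between the endpoints is δ = arccos(p₁·p₂) ≈ 0.973 rad (55.8°).
Interpolate at f = 2/6 with slerp weights a = sin((1−f)δ)/sin δ ≈ 0.731, b = sin(fδ)/sin δ ≈ 0.386.
p = a·p₁ + b·p₂ ≈ (0.346, -0.533, -0.772); φ = arcsin(p_z) ≈ -50.57°, λ = atan2(p_y, p_x) ≈ -57.01°.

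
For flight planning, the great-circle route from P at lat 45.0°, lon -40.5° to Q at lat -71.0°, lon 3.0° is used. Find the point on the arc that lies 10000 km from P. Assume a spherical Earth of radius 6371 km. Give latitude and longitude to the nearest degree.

≈ lat -43°, lon -20°

Convert each endpoint to a unit vector on the sphere (x = cos φ cos λ, y = cos φ sin λ, z = sin φ).
The central angle between the endpoints is δ = arccos(p₁·p₂) ≈ 2.096 rad (120.1°). The total great-circle distance is δ·R ≈ 2.096 × 6371 ≈ 13355 km, so the target fraction is f = 10000/13355 ≈ 0.749.
Interpolate at f ≈ 0.749 with slerp weights a = sin((1−f)δ)/sin δ ≈ 0.581, b = sin(fδ)/sin δ ≈ 1.156.
p = a·p₁ + b·p₂ ≈ (0.688, -0.247, -0.682); φ = arcsin(p_z) ≈ -43.01°, λ = atan2(p_y, p_x) ≈ -19.75°.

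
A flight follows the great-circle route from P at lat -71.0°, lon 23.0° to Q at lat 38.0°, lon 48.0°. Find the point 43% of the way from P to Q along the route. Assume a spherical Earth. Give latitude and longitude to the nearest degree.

Convert each endpoint to a unit vector on the sphere (x = cos φ cos λ, y = cos φ sin λ, z = sin φ).
The central angle between the endpoints is δ = arccos(p₁·p₂) ≈ 1.928 rad (110.5°).
Interpolate at f = 0.43 with slerp weights a = sin((1−f)δ)/sin δ ≈ 0.951, b = sin(fδ)/sin δ ≈ 0.787.
p = a·p₁ + b·p₂ ≈ (0.700, 0.582, -0.414); φ = arcsin(p_z) ≈ -24.48°, λ = atan2(p_y, p_x) ≈ 39.74°.

≈ lat -24°, lon 40°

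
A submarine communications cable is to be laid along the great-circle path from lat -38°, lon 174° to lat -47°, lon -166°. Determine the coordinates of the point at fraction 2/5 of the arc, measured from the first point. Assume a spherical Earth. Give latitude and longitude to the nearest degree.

The haversine formula gives a central angle δ ≈ 0.300 rad (17.2°) between the endpoints.
Interpolate at f = 2/5 with slerp weights a = sin((1−f)δ)/sin δ ≈ 0.606, b = sin(fδ)/sin δ ≈ 0.405.
p = a·p₁ + b·p₂ ≈ (-0.743, -0.017, -0.669); φ = arcsin(p_z) ≈ -42.01°, λ = atan2(p_y, p_x) ≈ -178.69°.

≈ lat -42°, lon -179°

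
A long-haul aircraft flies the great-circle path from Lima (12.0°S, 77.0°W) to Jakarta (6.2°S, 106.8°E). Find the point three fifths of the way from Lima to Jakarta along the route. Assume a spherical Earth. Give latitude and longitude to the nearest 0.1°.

≈ (67.7°S, 135.8°E)

Write both endpoints as unit vectors p₁, p₂ with components (cos φ cos λ, cos φ sin λ, sin φ).
The central angle between the endpoints is δ = arccos(p₁·p₂) ≈ 2.817 rad (161.4°).
Interpolate at f = 3/5 with slerp weights a = sin((1−f)δ)/sin δ ≈ 2.833, b = sin(fδ)/sin δ ≈ 3.115.
p = a·p₁ + b·p₂ ≈ (-0.272, 0.264, -0.925); φ = arcsin(p_z) ≈ -67.73°, λ = atan2(p_y, p_x) ≈ 135.79°.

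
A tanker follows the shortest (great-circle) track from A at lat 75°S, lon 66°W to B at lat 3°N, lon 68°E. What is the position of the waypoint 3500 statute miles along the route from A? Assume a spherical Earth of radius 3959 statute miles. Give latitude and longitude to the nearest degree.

Write both endpoints as unit vectors p₁, p₂ with components (cos φ cos λ, cos φ sin λ, sin φ).
The central angle between the endpoints is δ = arccos(p₁·p₂) ≈ 1.803 rad (103.3°). The total great-circle distance is δ·R ≈ 1.803 × 3959 ≈ 7138 mi, so the target fraction is f = 3500/7138 ≈ 0.490.
Interpolate at f ≈ 0.490 with slerp weights a = sin((1−f)δ)/sin δ ≈ 0.817, b = sin(fδ)/sin δ ≈ 0.795.
p = a·p₁ + b·p₂ ≈ (0.383, 0.543, -0.747); φ = arcsin(p_z) ≈ -48.37°, λ = atan2(p_y, p_x) ≈ 54.77°.

≈ lat 48°S, lon 55°E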